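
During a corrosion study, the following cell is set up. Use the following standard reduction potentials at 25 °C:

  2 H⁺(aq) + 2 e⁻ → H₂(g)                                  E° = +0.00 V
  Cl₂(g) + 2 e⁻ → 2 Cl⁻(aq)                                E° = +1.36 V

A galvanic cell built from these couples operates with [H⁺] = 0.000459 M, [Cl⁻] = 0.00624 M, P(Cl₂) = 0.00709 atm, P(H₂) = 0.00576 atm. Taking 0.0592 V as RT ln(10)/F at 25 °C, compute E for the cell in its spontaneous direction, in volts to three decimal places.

Cl₂/Cl⁻ is the cathode (higher E°), H⁺/H₂ the anode: E°cell = +1.36 − (+0.00) = +1.36 V, n = 2.
Overall: Cl₂(g) + H₂(g) → 2 Cl⁻(aq) + 2 H⁺(aq)
Q = [Cl⁻]^2·[H⁺]^2 / (P(Cl₂)·P(H₂)); log Q = -6.697.
E = E° − (0.0592/n) log Q = +1.36 − (0.0592/2)(-6.697) = +1.558 V.

+1.558 V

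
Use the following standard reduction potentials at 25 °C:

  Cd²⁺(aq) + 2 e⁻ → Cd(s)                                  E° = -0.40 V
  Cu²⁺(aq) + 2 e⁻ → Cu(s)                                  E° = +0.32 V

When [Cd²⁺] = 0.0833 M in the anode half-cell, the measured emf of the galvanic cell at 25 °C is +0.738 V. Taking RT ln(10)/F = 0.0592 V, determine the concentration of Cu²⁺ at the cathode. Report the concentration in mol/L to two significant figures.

Cu²⁺/Cu is the cathode, Cd²⁺/Cd the anode: E°cell = +0.72 V, n = 2.
Overall reaction: Cu²⁺(aq) + Cd(s) → Cu(s) + Cd²⁺(aq); Q = [Cd²⁺]^1/[Cu²⁺]^1.
From E = E° − (0.0592/n) log Q: log Q = (E° − E)·n/0.0592 = (+0.72 − (+0.738))·2/0.0592 = -0.6081.
So 1·log[Cu²⁺] = 1·log(0.0833) − log Q = -1.0794 − (-0.6081) = -0.4713; [Cu²⁺] = 10^(-0.4713) ≈ 0.34 M.

0.34 M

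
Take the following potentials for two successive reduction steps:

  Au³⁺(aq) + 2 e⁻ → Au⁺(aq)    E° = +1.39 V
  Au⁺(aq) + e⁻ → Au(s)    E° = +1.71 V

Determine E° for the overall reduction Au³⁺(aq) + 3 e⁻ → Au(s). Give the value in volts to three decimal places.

Adding the free-energy changes (−nFE°) of the two steps gives −n₃FE°₃ = −n₁FE°₁ − n₂FE°₂.
E°₃ = (2×+1.39 + 1×+1.71) / 3 = (+4.490) / 3 = +1.497 V.

+1.497 V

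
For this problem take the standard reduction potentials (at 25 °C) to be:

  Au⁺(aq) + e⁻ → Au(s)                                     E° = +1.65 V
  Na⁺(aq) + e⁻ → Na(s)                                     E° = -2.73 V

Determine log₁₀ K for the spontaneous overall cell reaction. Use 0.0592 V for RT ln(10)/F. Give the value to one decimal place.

74.0

Cathode: Au⁺/Au; anode: Na⁺/Na. E°cell = +4.38 V, n = 1.
log K = nE°cell / 0.0592 = (1)(+4.38) / 0.0592 = 74.0.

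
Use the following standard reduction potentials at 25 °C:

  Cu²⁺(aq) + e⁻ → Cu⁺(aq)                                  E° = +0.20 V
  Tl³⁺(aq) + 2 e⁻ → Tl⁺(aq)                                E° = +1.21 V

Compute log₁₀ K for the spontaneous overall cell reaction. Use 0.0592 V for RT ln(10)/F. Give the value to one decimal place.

Cathode: Tl³⁺/Tl⁺; anode: Cu²⁺/Cu⁺. E°cell = +1.01 V, n = 2.
log K = nE°cell / 0.0592 = (2)(+1.01) / 0.0592 = 34.1.

34.1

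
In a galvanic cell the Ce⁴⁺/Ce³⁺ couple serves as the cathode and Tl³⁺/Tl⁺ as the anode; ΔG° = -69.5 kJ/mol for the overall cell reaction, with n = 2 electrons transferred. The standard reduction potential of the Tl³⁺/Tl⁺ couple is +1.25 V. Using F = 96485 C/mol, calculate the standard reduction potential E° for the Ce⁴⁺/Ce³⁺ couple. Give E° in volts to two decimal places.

+1.61 V

E°cell = −ΔG°/(nF) = −(-69.5×10³)/((2)(96485)) = +0.360 V.
Since Ce⁴⁺/Ce³⁺ is the cathode and Tl³⁺/Tl⁺ the anode, E°cell = E°(Ce⁴⁺/Ce³⁺) − E°(Tl³⁺/Tl⁺).
So E°(Ce⁴⁺/Ce³⁺) = E°cell + E°(Tl³⁺/Tl⁺) = +0.360 + (+1.25) = +1.61 V.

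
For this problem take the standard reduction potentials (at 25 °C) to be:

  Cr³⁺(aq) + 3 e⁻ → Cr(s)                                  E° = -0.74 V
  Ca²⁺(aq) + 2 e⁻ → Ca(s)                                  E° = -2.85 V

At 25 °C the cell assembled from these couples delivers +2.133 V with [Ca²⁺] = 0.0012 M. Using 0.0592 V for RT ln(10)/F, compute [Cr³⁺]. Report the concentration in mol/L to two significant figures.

Cr³⁺/Cr is the cathode, Ca²⁺/Ca the anode: E°cell = +2.11 V, n = 6.
Overall reaction: 2 Cr³⁺(aq) + 3 Ca(s) → 2 Cr(s) + 3 Ca²⁺(aq); Q = [Ca²⁺]^3/[Cr³⁺]^2.
From E = E° − (0.0592/n) log Q: log Q = (E° − E)·n/0.0592 = (+2.11 − (+2.133))·6/0.0592 = -2.3311.
So 2·log[Cr³⁺] = 3·log(0.0012) − log Q = -8.7625 − (-2.3311) = -6.4314; log[Cr³⁺] = -6.4314 / 2 = -3.2157; [Cr³⁺] = 10^(-3.2157) ≈ 0.00061 M.

0.00061 M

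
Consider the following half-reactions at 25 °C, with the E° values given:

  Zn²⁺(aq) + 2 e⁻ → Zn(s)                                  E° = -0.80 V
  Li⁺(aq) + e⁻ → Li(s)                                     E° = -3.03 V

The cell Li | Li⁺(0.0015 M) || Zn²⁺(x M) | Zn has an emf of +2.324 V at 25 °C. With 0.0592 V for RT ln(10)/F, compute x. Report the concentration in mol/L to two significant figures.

Zn²⁺/Zn is the cathode, Li⁺/Li the anode: E°cell = +2.23 V, n = 2.
Overall reaction: Zn²⁺(aq) + 2 Li(s) → Zn(s) + 2 Li⁺(aq); Q = [Li⁺]^2/[Zn²⁺]^1.
From E = E° − (0.0592/n) log Q: log Q = (E° − E)·n/0.0592 = (+2.23 − (+2.324))·2/0.0592 = -3.1757.
So 1·log[Zn²⁺] = 2·log(0.0015) − log Q = -5.6478 − (-3.1757) = -2.4721; [Zn²⁺] = 10^(-2.4721) ≈ 0.0034 M.

0.0034 M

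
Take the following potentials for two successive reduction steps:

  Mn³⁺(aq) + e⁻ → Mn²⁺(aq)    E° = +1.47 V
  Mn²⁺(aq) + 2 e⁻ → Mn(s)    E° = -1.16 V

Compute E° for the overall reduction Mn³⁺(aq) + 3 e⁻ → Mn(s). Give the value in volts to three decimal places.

-0.283 V

Adding the free-energy changes (−nFE°) of the two steps gives −n₃FE°₃ = −n₁FE°₁ − n₂FE°₂.
E°₃ = (1×+1.47 + 2×-1.16) / 3 = (-0.850) / 3 = -0.283 V.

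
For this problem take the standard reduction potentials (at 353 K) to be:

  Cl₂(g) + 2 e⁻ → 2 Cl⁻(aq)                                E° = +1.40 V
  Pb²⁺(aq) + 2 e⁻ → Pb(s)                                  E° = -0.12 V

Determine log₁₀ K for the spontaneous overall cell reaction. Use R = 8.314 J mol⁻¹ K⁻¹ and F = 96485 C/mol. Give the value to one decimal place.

43.4

Cathode: Cl₂/Cl⁻; anode: Pb²⁺/Pb. E°cell = (+1.40) − (-0.12) = +1.52 V, with n = 2.
ΔG° = −nFE° = −RT ln K, so ln K = nFE°/(RT) = (2)(96485)(+1.52) / ((8.314)(353)) = 99.942.
log₁₀ K = 99.942 / ln 10 = 43.4.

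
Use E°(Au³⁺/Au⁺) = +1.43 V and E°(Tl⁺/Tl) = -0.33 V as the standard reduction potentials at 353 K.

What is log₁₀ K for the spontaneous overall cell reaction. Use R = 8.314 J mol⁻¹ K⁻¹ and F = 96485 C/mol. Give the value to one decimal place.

50.3

Cathode: Au³⁺/Au⁺; anode: Tl⁺/Tl. E°cell = (+1.43) − (-0.33) = +1.76 V, with n = 2.
ΔG° = −nFE° = −RT ln K, so ln K = nFE°/(RT) = (2)(96485)(+1.76) / ((8.314)(353)) = 115.722.
log₁₀ K = 115.722 / ln 10 = 50.3.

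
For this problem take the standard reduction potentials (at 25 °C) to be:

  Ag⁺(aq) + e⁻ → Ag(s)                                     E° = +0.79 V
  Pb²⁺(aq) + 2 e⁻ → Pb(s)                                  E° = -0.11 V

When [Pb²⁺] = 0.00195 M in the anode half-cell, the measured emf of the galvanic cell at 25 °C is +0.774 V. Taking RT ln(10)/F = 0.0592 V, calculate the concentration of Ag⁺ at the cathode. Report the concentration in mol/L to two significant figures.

0.00033 M

Ag⁺/Ag is the cathode, Pb²⁺/Pb the anode: E°cell = +0.90 V, n = 2.
Overall reaction: 2 Ag⁺(aq) + Pb(s) → 2 Ag(s) + Pb²⁺(aq); Q = [Pb²⁺]^1/[Ag⁺]^2.
From E = E° − (0.0592/n) log Q: log Q = (E° − E)·n/0.0592 = (+0.90 − (+0.774))·2/0.0592 = 4.2568.
So 2·log[Ag⁺] = 1·log(0.00195) − log Q = -2.7100 − (4.2568) = -6.9668; log[Ag⁺] = -6.9668 / 2 = -3.4834; [Ag⁺] = 10^(-3.4834) ≈ 0.00033 M.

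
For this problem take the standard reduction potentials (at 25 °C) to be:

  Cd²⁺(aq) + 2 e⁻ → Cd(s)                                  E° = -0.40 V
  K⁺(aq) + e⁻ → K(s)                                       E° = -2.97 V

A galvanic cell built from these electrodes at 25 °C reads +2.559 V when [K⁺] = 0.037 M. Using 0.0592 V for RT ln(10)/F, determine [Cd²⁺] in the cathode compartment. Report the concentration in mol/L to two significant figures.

Cd²⁺/Cd is the cathode, K⁺/K the anode: E°cell = +2.57 V, n = 2.
Overall reaction: Cd²⁺(aq) + 2 K(s) → Cd(s) + 2 K⁺(aq); Q = [K⁺]^2/[Cd²⁺]^1.
From E = E° − (0.0592/n) log Q: log Q = (E° − E)·n/0.0592 = (+2.57 − (+2.559))·2/0.0592 = 0.3716.
So 1·log[Cd²⁺] = 2·log(0.037) − log Q = -2.8636 − (0.3716) = -3.2352; [Cd²⁺] = 10^(-3.2352) ≈ 0.00058 M.

0.00058 M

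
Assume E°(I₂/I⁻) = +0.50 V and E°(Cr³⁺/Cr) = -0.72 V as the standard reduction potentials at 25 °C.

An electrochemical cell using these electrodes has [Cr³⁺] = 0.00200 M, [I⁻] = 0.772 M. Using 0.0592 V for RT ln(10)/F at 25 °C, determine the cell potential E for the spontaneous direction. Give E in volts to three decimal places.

I₂/I⁻ is the cathode (higher E°), Cr³⁺/Cr the anode: E°cell = +0.50 − (-0.72) = +1.22 V, n = 6.
Overall: 3 I₂(s) + 2 Cr(s) → 6 I⁻(aq) + 2 Cr³⁺(aq)
Q = [I⁻]^6·[Cr³⁺]^2; log Q = -6.072.
E = E° − (0.0592/n) log Q = +1.22 − (0.0592/6)(-6.072) = +1.280 V.

+1.280 V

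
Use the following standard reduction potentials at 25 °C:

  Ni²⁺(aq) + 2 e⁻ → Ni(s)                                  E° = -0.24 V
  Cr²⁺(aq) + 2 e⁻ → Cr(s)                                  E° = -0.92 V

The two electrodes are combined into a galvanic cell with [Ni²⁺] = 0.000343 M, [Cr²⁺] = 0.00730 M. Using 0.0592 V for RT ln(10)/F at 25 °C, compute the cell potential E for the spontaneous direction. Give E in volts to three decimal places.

+0.641 V

Ni²⁺/Ni is the cathode (higher E°), Cr²⁺/Cr the anode: E°cell = -0.24 − (-0.92) = +0.68 V, n = 2.
Overall: Ni²⁺(aq) + Cr(s) → Ni(s) + Cr²⁺(aq)
Q = [Cr²⁺] / ([Ni²⁺]); log Q = 1.328.
E = E° − (0.0592/n) log Q = +0.68 − (0.0592/2)(1.328) = +0.641 V.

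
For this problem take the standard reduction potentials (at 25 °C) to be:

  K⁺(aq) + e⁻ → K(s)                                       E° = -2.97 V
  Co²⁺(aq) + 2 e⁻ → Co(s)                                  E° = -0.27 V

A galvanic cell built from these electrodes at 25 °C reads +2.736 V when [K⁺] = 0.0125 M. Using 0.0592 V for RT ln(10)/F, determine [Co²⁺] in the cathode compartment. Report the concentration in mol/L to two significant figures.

0.0026 M

Co²⁺/Co is the cathode, K⁺/K the anode: E°cell = +2.70 V, n = 2.
Overall reaction: Co²⁺(aq) + 2 K(s) → Co(s) + 2 K⁺(aq); Q = [K⁺]^2/[Co²⁺]^1.
From E = E° − (0.0592/n) log Q: log Q = (E° − E)·n/0.0592 = (+2.70 − (+2.736))·2/0.0592 = -1.2162.
So 1·log[Co²⁺] = 2·log(0.0125) − log Q = -3.8062 − (-1.2162) = -2.5900; [Co²⁺] = 10^(-2.5900) ≈ 0.0026 M.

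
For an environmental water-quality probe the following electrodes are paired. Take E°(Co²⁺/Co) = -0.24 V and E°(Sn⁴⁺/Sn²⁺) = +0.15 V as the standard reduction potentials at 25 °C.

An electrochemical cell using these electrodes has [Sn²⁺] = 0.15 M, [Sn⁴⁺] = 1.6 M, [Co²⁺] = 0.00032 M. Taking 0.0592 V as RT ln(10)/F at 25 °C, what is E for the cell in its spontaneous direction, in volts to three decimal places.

+0.524 V

Sn⁴⁺/Sn²⁺ is the cathode (higher E°), Co²⁺/Co the anode: E°cell = +0.15 − (-0.24) = +0.39 V, n = 2.
Overall: Sn⁴⁺(aq) + Co(s) → Sn²⁺(aq) + Co²⁺(aq)
Q = [Sn²⁺]·[Co²⁺] / ([Sn⁴⁺]); log Q = -4.523.
E = E° − (0.0592/n) log Q = +0.39 − (0.0592/2)(-4.523) = +0.524 V.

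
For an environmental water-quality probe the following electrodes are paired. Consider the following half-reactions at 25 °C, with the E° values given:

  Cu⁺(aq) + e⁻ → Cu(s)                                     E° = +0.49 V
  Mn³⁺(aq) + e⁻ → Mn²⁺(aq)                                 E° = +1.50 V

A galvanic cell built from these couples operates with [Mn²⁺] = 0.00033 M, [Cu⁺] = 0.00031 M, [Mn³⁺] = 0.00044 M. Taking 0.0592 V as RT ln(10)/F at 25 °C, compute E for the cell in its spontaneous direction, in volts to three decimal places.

+1.225 V

Mn³⁺/Mn²⁺ is the cathode (higher E°), Cu⁺/Cu the anode: E°cell = +1.50 − (+0.49) = +1.01 V, n = 1.
Overall: Mn³⁺(aq) + Cu(s) → Mn²⁺(aq) + Cu⁺(aq)
Q = [Mn²⁺]·[Cu⁺] / ([Mn³⁺]); log Q = -3.634.
E = E° − (0.0592/n) log Q = +1.01 − (0.0592/1)(-3.634) = +1.225 V.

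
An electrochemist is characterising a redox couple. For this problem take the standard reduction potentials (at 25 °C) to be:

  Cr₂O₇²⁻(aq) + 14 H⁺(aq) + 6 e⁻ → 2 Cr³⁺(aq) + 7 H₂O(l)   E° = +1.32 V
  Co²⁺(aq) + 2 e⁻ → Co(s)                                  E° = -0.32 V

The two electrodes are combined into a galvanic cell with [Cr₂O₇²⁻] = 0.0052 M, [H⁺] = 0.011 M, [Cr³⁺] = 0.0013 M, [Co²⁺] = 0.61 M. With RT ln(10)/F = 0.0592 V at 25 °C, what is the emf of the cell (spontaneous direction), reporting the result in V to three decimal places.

Cr₂O₇²⁻/Cr³⁺ is the cathode (higher E°), Co²⁺/Co the anode: E°cell = +1.32 − (-0.32) = +1.64 V, n = 6.
Overall: Cr₂O₇²⁻(aq) + 14 H⁺(aq) + 3 Co(s) → 2 Cr³⁺(aq) + 7 H₂O(l) + 3 Co²⁺(aq)
Q = [Cr³⁺]^2·[Co²⁺]^3 / ([Cr₂O₇²⁻]·[H⁺]^14); log Q = 23.288.
E = E° − (0.0592/n) log Q = +1.64 − (0.0592/6)(23.288) = +1.410 V.

+1.410 V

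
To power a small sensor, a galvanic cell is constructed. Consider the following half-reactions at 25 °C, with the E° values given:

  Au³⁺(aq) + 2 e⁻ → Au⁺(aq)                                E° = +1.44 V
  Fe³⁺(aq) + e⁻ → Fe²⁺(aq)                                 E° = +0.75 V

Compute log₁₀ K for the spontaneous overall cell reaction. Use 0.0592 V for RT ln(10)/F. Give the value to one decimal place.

23.3

Cathode: Au³⁺/Au⁺; anode: Fe³⁺/Fe²⁺. E°cell = +0.69 V, n = 2.
log K = nE°cell / 0.0592 = (2)(+0.69) / 0.0592 = 23.3.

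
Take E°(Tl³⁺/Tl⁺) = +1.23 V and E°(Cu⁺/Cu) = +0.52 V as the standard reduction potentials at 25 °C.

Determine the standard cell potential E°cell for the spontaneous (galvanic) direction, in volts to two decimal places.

The Tl³⁺/Tl⁺ couple has the higher reduction potential, so it is the cathode; Cu⁺/Cu is oxidised at the anode.
E°cell = E°(cathode) − E°(anode) = (+1.23) − (+0.52) = +0.71 V.
Since E°cell > 0, the reaction is spontaneous under standard conditions.

+0.71 V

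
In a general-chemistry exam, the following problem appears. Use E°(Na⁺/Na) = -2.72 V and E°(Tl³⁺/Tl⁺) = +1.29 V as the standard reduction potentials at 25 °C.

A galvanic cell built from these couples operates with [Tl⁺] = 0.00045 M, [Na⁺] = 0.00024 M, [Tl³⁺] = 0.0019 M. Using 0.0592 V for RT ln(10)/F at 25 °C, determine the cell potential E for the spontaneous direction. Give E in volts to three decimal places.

Tl³⁺/Tl⁺ is the cathode (higher E°), Na⁺/Na the anode: E°cell = +1.29 − (-2.72) = +4.01 V, n = 2.
Overall: Tl³⁺(aq) + 2 Na(s) → Tl⁺(aq) + 2 Na⁺(aq)
Q = [Tl⁺]·[Na⁺]^2 / ([Tl³⁺]); log Q = -7.865.
E = E° − (0.0592/n) log Q = +4.01 − (0.0592/2)(-7.865) = +4.243 V.

+4.243 V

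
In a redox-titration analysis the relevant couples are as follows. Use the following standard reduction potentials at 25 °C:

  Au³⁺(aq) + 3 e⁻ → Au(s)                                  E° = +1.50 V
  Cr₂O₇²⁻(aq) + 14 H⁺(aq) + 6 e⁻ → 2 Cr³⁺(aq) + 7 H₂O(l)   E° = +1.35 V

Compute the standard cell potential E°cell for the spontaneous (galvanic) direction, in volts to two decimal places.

+0.15 V

The Au³⁺/Au couple has the higher reduction potential, so it is the cathode; Cr₂O₇²⁻/Cr³⁺ is oxidised at the anode.
E°cell = E°(cathode) − E°(anode) = (+1.50) − (+1.35) = +0.15 V.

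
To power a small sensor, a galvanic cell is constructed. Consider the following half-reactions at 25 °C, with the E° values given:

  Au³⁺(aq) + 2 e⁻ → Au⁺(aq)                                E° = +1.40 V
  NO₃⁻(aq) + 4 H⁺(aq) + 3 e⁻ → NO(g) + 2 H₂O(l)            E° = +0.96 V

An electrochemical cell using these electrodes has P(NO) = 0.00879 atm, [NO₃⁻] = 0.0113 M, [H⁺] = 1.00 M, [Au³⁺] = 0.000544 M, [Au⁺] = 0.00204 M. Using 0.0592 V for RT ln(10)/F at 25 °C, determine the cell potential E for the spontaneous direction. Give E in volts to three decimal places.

+0.421 V

Au³⁺/Au⁺ is the cathode (higher E°), NO₃⁻/NO the anode: E°cell = +1.40 − (+0.96) = +0.44 V, n = 6.
Overall: 3 Au³⁺(aq) + 2 NO(g) + 4 H₂O(l) → 3 Au⁺(aq) + 2 NO₃⁻(aq) + 8 H⁺(aq)
Q = [Au⁺]^3·[NO₃⁻]^2·[H⁺]^8 / ([Au³⁺]^3·P(NO)^2); log Q = 1.940.
E = E° − (0.0592/n) log Q = +0.44 − (0.0592/6)(1.940) = +0.421 V.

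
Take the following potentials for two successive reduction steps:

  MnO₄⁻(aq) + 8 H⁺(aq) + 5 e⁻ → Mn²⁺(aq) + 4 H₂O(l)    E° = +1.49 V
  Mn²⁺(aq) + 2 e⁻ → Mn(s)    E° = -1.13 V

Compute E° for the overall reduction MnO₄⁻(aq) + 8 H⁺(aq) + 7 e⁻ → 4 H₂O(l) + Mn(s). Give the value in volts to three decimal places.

Adding the free-energy changes (−nFE°) of the two steps gives −n₃FE°₃ = −n₁FE°₁ − n₂FE°₂.
E°₃ = (5×+1.49 + 2×-1.13) / 7 = (+5.190) / 7 = +0.741 V.

+0.741 V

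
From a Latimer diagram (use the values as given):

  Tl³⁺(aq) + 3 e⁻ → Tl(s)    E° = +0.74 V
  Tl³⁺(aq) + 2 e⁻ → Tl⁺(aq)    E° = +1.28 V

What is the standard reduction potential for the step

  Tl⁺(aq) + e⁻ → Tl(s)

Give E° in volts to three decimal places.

-0.340 V

Sequential free energies add, so n₃E°₃ = n₁E°₁ + n₂E°₂.
With n₃ = 3, and the known step contributing 2×(+1.28) V, the unknown satisfies 1·E° = 3×(+0.74) − 2×(+1.28) = -0.340.
E° = -0.340 / 1 = -0.340 V.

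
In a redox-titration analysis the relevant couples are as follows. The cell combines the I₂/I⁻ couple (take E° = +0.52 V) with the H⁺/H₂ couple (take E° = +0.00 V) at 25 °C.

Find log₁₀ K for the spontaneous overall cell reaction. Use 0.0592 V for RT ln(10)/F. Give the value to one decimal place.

Cathode: I₂/I⁻; anode: H⁺/H₂. E°cell = +0.52 V, n = 2.
log K = nE°cell / 0.0592 = (2)(+0.52) / 0.0592 = 17.6.

17.6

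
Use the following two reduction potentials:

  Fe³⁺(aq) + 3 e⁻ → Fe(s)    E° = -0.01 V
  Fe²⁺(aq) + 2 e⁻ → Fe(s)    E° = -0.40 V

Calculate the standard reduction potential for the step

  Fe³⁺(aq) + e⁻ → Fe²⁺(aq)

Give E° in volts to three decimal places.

Sequential free energies add, so n₃E°₃ = n₁E°₁ + n₂E°₂.
With n₃ = 3, and the known step contributing 2×(-0.40) V, the unknown satisfies 1·E° = 3×(-0.01) − 2×(-0.40) = +0.770.
E° = +0.770 / 1 = +0.770 V.

+0.770 V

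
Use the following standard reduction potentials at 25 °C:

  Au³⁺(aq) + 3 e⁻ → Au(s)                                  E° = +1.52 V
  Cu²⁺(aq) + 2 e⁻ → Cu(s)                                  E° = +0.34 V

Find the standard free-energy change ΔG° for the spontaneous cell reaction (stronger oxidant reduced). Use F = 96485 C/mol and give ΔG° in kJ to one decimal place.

-683.1 kJ

Au³⁺/Au (E° = +1.52 V) is the cathode; Cu²⁺/Cu (E° = +0.34 V) is the anode, so E°cell = +1.18 V.
Balancing electrons gives n = 6 (lcm of 3 and 2).
ΔG° = −nFE° = −(6)(96485)(+1.18) = -683,114 J = -683.1 kJ.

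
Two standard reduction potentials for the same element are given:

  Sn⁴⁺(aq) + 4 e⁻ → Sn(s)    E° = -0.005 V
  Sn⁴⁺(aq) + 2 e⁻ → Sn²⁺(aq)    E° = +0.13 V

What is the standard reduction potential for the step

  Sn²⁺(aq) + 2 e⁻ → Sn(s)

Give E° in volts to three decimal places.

Sequential free energies add, so n₃E°₃ = n₁E°₁ + n₂E°₂.
With n₃ = 4, and the known step contributing 2×(+0.13) V, the unknown satisfies 2·E° = 4×(-0.005) − 2×(+0.13) = -0.280.
E° = -0.280 / 2 = -0.140 V.

-0.140 V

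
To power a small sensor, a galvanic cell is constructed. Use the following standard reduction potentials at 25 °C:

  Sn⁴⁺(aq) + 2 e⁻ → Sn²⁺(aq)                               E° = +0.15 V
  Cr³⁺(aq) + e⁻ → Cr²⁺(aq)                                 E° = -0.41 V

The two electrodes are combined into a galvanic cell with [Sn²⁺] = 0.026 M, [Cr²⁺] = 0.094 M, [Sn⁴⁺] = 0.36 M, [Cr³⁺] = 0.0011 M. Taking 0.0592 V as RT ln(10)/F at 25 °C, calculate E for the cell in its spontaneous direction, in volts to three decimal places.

+0.708 V

Sn⁴⁺/Sn²⁺ is the cathode (higher E°), Cr³⁺/Cr²⁺ the anode: E°cell = +0.15 − (-0.41) = +0.56 V, n = 2.
Overall: Sn⁴⁺(aq) + 2 Cr²⁺(aq) → Sn²⁺(aq) + 2 Cr³⁺(aq)
Q = [Sn²⁺]·[Cr³⁺]^2 / ([Sn⁴⁺]·[Cr²⁺]^2); log Q = -5.005.
E = E° − (0.0592/n) log Q = +0.56 − (0.0592/2)(-5.005) = +0.708 V.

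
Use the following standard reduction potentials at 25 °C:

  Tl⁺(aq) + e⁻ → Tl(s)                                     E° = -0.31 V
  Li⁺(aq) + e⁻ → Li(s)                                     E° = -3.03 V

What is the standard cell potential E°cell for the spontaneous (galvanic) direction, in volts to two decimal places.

The Tl⁺/Tl couple has the higher reduction potential, so it is the cathode; Li⁺/Li is oxidised at the anode.
E°cell = E°(cathode) − E°(anode) = (-0.31) − (-3.03) = +2.72 V.

+2.72 V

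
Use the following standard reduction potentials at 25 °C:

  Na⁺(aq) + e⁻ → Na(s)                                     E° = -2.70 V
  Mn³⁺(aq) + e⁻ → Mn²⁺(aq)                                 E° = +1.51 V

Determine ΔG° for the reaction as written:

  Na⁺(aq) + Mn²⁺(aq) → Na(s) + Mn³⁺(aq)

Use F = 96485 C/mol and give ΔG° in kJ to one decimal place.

As written, Na⁺/Na is reduced (cathode) and Mn³⁺/Mn²⁺ is oxidised (anode), so E°cell = (-2.70) − (+1.51) = -4.21 V.
Balancing electrons gives n = 1.
ΔG° = −nFE° = −(1)(96485)(-4.21) = 406,202 J = +406.2 kJ.

+406.2 kJ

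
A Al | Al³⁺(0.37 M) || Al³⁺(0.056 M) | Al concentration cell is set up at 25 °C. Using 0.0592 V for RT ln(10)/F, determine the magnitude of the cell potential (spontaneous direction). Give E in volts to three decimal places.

For a concentration cell E°cell = 0. The 0.37 M side is the cathode (reduction is favoured where [Al³⁺] is higher).
With n = 3, E = −(0.0592/3) log([Al³⁺]ₐₙ/[Al³⁺]꜀ₐₜ) = −(0.0592/3) log(0.056/0.37) = −(0.0592/3)(-0.820) = +0.016 V.

+0.016 V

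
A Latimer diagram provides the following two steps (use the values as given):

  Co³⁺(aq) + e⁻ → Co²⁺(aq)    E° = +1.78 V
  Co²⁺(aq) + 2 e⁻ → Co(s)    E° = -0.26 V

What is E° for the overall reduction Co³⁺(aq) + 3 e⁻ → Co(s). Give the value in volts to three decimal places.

+0.420 V

Standard free energies of sequential steps add: ΔG°₃ = ΔG°₁ + ΔG°₂, so n₃E°₃ = n₁E°₁ + n₂E°₂.
E°₃ = (1×+1.78 + 2×-0.26) / 3 = (+1.260) / 3 = +0.420 V.
E° values themselves are not directly additive — weighting by electron count is essential.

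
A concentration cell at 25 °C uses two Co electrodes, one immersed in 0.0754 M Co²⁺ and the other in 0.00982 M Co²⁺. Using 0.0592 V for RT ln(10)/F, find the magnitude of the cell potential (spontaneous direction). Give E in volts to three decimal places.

+0.026 V

For a concentration cell E°cell = 0. The 0.0754 M side is the cathode (reduction is favoured where [Co²⁺] is higher).
With n = 2, E = −(0.0592/2) log([Co²⁺]ₐₙ/[Co²⁺]꜀ₐₜ) = −(0.0592/2) log(0.00982/0.0754) = −(0.0592/2)(-0.885) = +0.026 V.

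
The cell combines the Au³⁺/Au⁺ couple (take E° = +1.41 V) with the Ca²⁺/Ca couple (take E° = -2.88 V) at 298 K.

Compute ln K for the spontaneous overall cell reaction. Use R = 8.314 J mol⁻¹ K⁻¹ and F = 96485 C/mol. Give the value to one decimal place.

334.1

Cathode: Au³⁺/Au⁺; anode: Ca²⁺/Ca. E°cell = (+1.41) − (-2.88) = +4.29 V, with n = 2.
ΔG° = −nFE° = −RT ln K, so ln K = nFE°/(RT) = (2)(96485)(+4.29) / ((8.314)(298)) = 334.134.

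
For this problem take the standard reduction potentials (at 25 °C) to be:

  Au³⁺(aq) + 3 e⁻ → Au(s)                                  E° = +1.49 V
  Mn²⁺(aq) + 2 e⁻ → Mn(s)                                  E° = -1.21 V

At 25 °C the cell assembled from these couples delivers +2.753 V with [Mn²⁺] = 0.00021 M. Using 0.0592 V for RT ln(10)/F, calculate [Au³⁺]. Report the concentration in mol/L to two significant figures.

0.0015 M

Au³⁺/Au is the cathode, Mn²⁺/Mn the anode: E°cell = +2.70 V, n = 6.
Overall reaction: 2 Au³⁺(aq) + 3 Mn(s) → 2 Au(s) + 3 Mn²⁺(aq); Q = [Mn²⁺]^3/[Au³⁺]^2.
From E = E° − (0.0592/n) log Q: log Q = (E° − E)·n/0.0592 = (+2.70 − (+2.753))·6/0.0592 = -5.3716.
So 2·log[Au³⁺] = 3·log(0.00021) − log Q = -11.0333 − (-5.3716) = -5.6617; log[Au³⁺] = -5.6617 / 2 = -2.8308; [Au³⁺] = 10^(-2.8308) ≈ 0.0015 M.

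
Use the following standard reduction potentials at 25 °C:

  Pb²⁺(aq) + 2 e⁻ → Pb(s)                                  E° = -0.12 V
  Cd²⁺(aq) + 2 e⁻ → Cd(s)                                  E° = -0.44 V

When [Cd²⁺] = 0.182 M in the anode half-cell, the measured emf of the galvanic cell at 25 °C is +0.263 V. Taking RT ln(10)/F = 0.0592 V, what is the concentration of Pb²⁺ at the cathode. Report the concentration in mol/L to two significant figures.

0.0022 M

Pb²⁺/Pb is the cathode, Cd²⁺/Cd the anode: E°cell = +0.32 V, n = 2.
Overall reaction: Pb²⁺(aq) + Cd(s) → Pb(s) + Cd²⁺(aq); Q = [Cd²⁺]^1/[Pb²⁺]^1.
From E = E° − (0.0592/n) log Q: log Q = (E° − E)·n/0.0592 = (+0.32 − (+0.263))·2/0.0592 = 1.9257.
So 1·log[Pb²⁺] = 1·log(0.182) − log Q = -0.7399 − (1.9257) = -2.6656; [Pb²⁺] = 10^(-2.6656) ≈ 0.0022 M.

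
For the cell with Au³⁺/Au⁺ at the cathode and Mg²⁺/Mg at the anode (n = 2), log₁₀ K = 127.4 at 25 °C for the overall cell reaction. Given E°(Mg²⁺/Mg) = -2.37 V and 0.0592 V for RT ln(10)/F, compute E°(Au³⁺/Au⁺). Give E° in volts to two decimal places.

E°cell = (0.0592/n)·log K = (0.0592/2)(127.4) = +3.771 V.
Since Au³⁺/Au⁺ is the cathode and Mg²⁺/Mg the anode, E°cell = E°(Au³⁺/Au⁺) − E°(Mg²⁺/Mg).
So E°(Au³⁺/Au⁺) = E°cell + E°(Mg²⁺/Mg) = +3.771 + (-2.37) = +1.40 V.

+1.40 V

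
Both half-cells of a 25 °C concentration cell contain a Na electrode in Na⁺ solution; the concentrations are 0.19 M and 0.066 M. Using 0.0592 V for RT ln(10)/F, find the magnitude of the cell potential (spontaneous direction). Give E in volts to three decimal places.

For a concentration cell E°cell = 0. The 0.19 M side is the cathode (reduction is favoured where [Na⁺] is higher).
With n = 1, E = −(0.0592/1) log([Na⁺]ₐₙ/[Na⁺]꜀ₐₜ) = −(0.0592/1) log(0.066/0.19) = −(0.0592/1)(-0.459) = +0.027 V.

+0.027 V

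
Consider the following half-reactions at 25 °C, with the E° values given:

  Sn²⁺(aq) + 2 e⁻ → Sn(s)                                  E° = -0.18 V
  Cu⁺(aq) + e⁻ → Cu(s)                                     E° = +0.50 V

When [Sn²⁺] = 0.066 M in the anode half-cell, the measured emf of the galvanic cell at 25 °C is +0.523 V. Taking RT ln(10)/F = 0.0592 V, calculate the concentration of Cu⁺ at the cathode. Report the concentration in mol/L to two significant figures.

Cu⁺/Cu is the cathode, Sn²⁺/Sn the anode: E°cell = +0.68 V, n = 2.
Overall reaction: 2 Cu⁺(aq) + Sn(s) → 2 Cu(s) + Sn²⁺(aq); Q = [Sn²⁺]^1/[Cu⁺]^2.
From E = E° − (0.0592/n) log Q: log Q = (E° − E)·n/0.0592 = (+0.68 − (+0.523))·2/0.0592 = 5.3041.
So 2·log[Cu⁺] = 1·log(0.066) − log Q = -1.1805 − (5.3041) = -6.4846; log[Cu⁺] = -6.4846 / 2 = -3.2423; [Cu⁺] = 10^(-3.2423) ≈ 0.00057 M.

0.00057 M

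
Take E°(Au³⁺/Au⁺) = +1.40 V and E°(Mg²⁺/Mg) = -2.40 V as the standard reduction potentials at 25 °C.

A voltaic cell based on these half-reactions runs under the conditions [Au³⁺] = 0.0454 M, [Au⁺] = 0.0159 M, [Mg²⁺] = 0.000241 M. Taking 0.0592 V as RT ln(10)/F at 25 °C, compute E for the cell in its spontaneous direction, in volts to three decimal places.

+3.921 V

Au³⁺/Au⁺ is the cathode (higher E°), Mg²⁺/Mg the anode: E°cell = +1.40 − (-2.40) = +3.80 V, n = 2.
Overall: Au³⁺(aq) + Mg(s) → Au⁺(aq) + Mg²⁺(aq)
Q = [Au⁺]·[Mg²⁺] / ([Au³⁺]); log Q = -4.074.
E = E° − (0.0592/n) log Q = +3.80 − (0.0592/2)(-4.074) = +3.921 V.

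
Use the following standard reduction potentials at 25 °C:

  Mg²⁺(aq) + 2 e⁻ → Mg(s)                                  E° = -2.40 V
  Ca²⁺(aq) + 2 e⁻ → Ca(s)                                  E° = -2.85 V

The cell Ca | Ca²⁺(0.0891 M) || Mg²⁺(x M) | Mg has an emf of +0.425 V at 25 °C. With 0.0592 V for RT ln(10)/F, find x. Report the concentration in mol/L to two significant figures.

Mg²⁺/Mg is the cathode, Ca²⁺/Ca the anode: E°cell = +0.45 V, n = 2.
Overall reaction: Mg²⁺(aq) + Ca(s) → Mg(s) + Ca²⁺(aq); Q = [Ca²⁺]^1/[Mg²⁺]^1.
From E = E° − (0.0592/n) log Q: log Q = (E° − E)·n/0.0592 = (+0.45 − (+0.425))·2/0.0592 = 0.8446.
So 1·log[Mg²⁺] = 1·log(0.0891) − log Q = -1.0501 − (0.8446) = -1.8947; [Mg²⁺] = 10^(-1.8947) ≈ 0.013 M.

0.013 M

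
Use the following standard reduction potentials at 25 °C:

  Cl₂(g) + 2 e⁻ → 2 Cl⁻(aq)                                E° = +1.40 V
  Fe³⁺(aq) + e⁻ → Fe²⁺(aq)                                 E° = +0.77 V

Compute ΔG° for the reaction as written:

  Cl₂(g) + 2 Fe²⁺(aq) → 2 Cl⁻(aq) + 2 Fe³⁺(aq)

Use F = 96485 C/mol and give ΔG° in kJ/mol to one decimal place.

As written, Cl₂/Cl⁻ is reduced (cathode) and Fe³⁺/Fe²⁺ is oxidised (anode), so E°cell = (+1.40) − (+0.77) = +0.63 V.
Balancing electrons gives n = 2.
ΔG° = −nFE° = −(2)(96485)(+0.63) = -121,571 J = -121.6 kJ/mol.

-121.6 kJ/mol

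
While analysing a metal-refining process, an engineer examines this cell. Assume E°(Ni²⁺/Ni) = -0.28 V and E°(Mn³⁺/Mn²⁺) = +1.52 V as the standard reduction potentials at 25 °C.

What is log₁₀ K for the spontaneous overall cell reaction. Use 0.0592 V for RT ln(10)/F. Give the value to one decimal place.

60.8

Cathode: Mn³⁺/Mn²⁺; anode: Ni²⁺/Ni. E°cell = +1.80 V, n = 2.
log K = nE°cell / 0.0592 = (2)(+1.80) / 0.0592 = 60.8.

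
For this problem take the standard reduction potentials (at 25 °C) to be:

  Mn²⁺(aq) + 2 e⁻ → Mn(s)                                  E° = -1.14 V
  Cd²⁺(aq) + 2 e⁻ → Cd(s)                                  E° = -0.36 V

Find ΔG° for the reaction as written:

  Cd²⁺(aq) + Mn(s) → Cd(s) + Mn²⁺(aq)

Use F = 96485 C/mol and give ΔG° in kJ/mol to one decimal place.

As written, Cd²⁺/Cd is reduced (cathode) and Mn²⁺/Mn is oxidised (anode), so E°cell = (-0.36) − (-1.14) = +0.78 V.
Balancing electrons gives n = 2.
ΔG° = −nFE° = −(2)(96485)(+0.78) = -150,517 J = -150.5 kJ/mol.

-150.5 kJ/mol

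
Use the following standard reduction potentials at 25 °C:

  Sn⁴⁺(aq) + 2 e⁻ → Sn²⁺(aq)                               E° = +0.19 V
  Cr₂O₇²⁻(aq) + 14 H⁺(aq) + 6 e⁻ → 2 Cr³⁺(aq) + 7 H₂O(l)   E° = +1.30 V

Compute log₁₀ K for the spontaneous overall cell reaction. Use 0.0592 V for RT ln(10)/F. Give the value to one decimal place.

112.5

Cathode: Cr₂O₇²⁻/Cr³⁺; anode: Sn⁴⁺/Sn²⁺. E°cell = +1.11 V, n = 6.
log K = nE°cell / 0.0592 = (6)(+1.11) / 0.0592 = 112.5.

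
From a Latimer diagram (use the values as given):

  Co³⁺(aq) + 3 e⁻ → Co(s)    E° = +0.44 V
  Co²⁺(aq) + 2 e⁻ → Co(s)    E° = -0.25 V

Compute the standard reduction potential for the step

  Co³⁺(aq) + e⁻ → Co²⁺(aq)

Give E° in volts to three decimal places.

+1.820 V

Sequential free energies add, so n₃E°₃ = n₁E°₁ + n₂E°₂.
With n₃ = 3, and the known step contributing 2×(-0.25) V, the unknown satisfies 1·E° = 3×(+0.44) − 2×(-0.25) = +1.820.
E° = +1.820 / 1 = +1.820 V.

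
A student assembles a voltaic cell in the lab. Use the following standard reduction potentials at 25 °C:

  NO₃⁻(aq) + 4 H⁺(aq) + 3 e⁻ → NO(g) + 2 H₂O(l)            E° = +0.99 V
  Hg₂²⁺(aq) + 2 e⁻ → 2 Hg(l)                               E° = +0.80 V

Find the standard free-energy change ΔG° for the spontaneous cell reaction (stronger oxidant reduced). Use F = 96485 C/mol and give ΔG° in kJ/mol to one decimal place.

NO₃⁻/NO (E° = +0.99 V) is the cathode; Hg₂²⁺/Hg (E° = +0.80 V) is the anode, so E°cell = +0.19 V.
Balancing electrons gives n = 6 (lcm of 3 and 2).
ΔG° = −nFE° = −(6)(96485)(+0.19) = -109,993 J = -110.0 kJ/mol.

-110.0 kJ/mol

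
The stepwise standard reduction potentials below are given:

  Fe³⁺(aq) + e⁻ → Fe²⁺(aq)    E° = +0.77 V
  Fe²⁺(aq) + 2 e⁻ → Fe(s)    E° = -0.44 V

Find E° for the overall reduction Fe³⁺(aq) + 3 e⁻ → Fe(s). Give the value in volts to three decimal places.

Since ΔG° = −nFE° is additive over sequential reductions, n₃E°₃ = n₁E°₁ + n₂E°₂.
E°₃ = (1×+0.77 + 2×-0.44) / 3 = (-0.110) / 3 = -0.037 V.
E° values themselves are not directly additive — weighting by electron count is essential.

-0.037 V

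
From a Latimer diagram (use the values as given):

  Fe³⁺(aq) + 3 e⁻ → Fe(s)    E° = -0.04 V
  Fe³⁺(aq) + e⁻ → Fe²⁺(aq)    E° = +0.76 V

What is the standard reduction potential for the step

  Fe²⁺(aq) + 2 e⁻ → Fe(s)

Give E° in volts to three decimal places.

-0.440 V

Sequential free energies add, so n₃E°₃ = n₁E°₁ + n₂E°₂.
With n₃ = 3, and the known step contributing 1×(+0.76) V, the unknown satisfies 2·E° = 3×(-0.04) − 1×(+0.76) = -0.880.
E° = -0.880 / 2 = -0.440 V.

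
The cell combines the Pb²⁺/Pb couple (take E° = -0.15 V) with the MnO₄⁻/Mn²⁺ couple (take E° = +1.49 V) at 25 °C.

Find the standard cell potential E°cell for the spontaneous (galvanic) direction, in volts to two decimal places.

The MnO₄⁻/Mn²⁺ couple has the higher reduction potential, so it is the cathode; Pb²⁺/Pb is oxidised at the anode.
E°cell = E°(cathode) − E°(anode) = (+1.49) − (-0.15) = +1.64 V.

+1.64 V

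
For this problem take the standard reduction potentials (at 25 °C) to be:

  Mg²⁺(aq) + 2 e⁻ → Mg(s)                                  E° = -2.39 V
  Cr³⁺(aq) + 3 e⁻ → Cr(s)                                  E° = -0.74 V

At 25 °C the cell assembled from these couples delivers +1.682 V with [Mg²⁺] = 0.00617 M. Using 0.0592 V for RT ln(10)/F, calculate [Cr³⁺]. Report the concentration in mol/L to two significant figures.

0.020 M

Cr³⁺/Cr is the cathode, Mg²⁺/Mg the anode: E°cell = +1.65 V, n = 6.
Overall reaction: 2 Cr³⁺(aq) + 3 Mg(s) → 2 Cr(s) + 3 Mg²⁺(aq); Q = [Mg²⁺]^3/[Cr³⁺]^2.
From E = E° − (0.0592/n) log Q: log Q = (E° − E)·n/0.0592 = (+1.65 − (+1.682))·6/0.0592 = -3.2432.
So 2·log[Cr³⁺] = 3·log(0.00617) − log Q = -6.6291 − (-3.2432) = -3.3859; log[Cr³⁺] = -3.3859 / 2 = -1.6929; [Cr³⁺] = 10^(-1.6929) ≈ 0.020 M.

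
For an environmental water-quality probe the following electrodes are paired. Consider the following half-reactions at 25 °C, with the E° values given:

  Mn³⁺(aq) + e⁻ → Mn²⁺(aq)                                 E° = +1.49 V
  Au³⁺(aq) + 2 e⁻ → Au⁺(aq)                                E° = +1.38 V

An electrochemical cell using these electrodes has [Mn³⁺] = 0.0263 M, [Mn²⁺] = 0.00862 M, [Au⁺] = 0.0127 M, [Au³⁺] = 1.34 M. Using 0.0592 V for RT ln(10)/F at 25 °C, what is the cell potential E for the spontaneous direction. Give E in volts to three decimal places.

+0.079 V

Mn³⁺/Mn²⁺ is the cathode (higher E°), Au³⁺/Au⁺ the anode: E°cell = +1.49 − (+1.38) = +0.11 V, n = 2.
Overall: 2 Mn³⁺(aq) + Au⁺(aq) → 2 Mn²⁺(aq) + Au³⁺(aq)
Q = [Mn²⁺]^2·[Au³⁺] / ([Mn³⁺]^2·[Au⁺]); log Q = 1.054.
E = E° − (0.0592/n) log Q = +0.11 − (0.0592/2)(1.054) = +0.079 V.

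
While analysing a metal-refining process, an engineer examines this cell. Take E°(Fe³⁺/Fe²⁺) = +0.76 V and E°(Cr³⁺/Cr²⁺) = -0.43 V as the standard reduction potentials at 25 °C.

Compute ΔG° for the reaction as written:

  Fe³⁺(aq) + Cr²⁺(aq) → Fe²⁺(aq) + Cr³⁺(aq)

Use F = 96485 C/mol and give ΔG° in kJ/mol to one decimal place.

As written, Fe³⁺/Fe²⁺ is reduced (cathode) and Cr³⁺/Cr²⁺ is oxidised (anode), so E°cell = (+0.76) − (-0.43) = +1.19 V.
Balancing electrons gives n = 1.
ΔG° = −nFE° = −(1)(96485)(+1.19) = -114,817 J = -114.8 kJ/mol.

-114.8 kJ/mol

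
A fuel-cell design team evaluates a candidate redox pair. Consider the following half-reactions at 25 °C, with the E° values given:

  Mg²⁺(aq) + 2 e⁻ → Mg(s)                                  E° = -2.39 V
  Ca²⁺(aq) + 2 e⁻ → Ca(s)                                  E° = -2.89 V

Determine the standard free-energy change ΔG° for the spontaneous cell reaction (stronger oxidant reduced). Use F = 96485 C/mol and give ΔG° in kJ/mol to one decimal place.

-96.5 kJ/mol

Mg²⁺/Mg (E° = -2.39 V) is the cathode; Ca²⁺/Ca (E° = -2.89 V) is the anode, so E°cell = +0.50 V.
Balancing electrons gives n = 2 (lcm of 2 and 2).
ΔG° = −nFE° = −(2)(96485)(+0.50) = -96,485 J = -96.5 kJ/mol.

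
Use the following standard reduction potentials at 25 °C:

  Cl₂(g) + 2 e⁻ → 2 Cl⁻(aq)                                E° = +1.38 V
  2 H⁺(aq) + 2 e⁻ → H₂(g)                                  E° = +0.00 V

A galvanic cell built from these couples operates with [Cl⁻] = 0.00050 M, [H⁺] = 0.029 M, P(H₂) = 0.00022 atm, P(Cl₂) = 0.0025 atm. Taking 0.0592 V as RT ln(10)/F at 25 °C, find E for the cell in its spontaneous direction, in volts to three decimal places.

Cl₂/Cl⁻ is the cathode (higher E°), H⁺/H₂ the anode: E°cell = +1.38 − (+0.00) = +1.38 V, n = 2.
Overall: Cl₂(g) + H₂(g) → 2 Cl⁻(aq) + 2 H⁺(aq)
Q = [Cl⁻]^2·[H⁺]^2 / (P(Cl₂)·P(H₂)); log Q = -3.418.
E = E° − (0.0592/n) log Q = +1.38 − (0.0592/2)(-3.418) = +1.481 V.

+1.481 V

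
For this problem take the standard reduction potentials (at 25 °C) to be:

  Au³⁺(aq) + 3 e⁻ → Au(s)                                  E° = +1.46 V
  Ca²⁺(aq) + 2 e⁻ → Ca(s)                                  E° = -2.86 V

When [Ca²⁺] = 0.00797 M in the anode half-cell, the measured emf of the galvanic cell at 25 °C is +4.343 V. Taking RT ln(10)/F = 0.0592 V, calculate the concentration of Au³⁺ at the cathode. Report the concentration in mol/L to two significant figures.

0.010 M

Au³⁺/Au is the cathode, Ca²⁺/Ca the anode: E°cell = +4.32 V, n = 6.
Overall reaction: 2 Au³⁺(aq) + 3 Ca(s) → 2 Au(s) + 3 Ca²⁺(aq); Q = [Ca²⁺]^3/[Au³⁺]^2.
From E = E° − (0.0592/n) log Q: log Q = (E° − E)·n/0.0592 = (+4.32 − (+4.343))·6/0.0592 = -2.3311.
So 2·log[Au³⁺] = 3·log(0.00797) − log Q = -6.2956 − (-2.3311) = -3.9645; log[Au³⁺] = -3.9645 / 2 = -1.9823; [Au³⁺] = 10^(-1.9823) ≈ 0.010 M.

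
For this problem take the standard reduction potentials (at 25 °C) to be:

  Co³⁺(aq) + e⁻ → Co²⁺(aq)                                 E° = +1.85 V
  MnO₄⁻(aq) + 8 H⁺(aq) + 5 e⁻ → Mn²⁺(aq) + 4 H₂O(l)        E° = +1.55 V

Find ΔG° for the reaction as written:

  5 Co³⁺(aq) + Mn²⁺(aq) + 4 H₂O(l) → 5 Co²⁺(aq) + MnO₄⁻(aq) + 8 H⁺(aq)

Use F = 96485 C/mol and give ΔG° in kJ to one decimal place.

-144.7 kJ

As written, Co³⁺/Co²⁺ is reduced (cathode) and MnO₄⁻/Mn²⁺ is oxidised (anode), so E°cell = (+1.85) − (+1.55) = +0.30 V.
Balancing electrons gives n = 5.
ΔG° = −nFE° = −(5)(96485)(+0.30) = -144,728 J = -144.7 kJ.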